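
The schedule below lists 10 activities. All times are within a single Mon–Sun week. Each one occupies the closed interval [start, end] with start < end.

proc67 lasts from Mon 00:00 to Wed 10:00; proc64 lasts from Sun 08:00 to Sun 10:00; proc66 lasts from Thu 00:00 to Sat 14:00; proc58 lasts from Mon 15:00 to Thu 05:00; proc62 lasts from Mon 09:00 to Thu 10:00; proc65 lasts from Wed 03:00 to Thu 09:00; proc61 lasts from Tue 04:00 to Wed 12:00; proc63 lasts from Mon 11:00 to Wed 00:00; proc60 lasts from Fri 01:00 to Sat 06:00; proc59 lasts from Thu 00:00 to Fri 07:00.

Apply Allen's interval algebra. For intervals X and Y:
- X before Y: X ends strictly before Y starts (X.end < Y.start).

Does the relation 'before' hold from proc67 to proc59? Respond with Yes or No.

Yes

proc67 = [Mon 00:00, Wed 10:00], proc59 = [Thu 00:00, Fri 07:00].
Actual relation of proc67 to proc59: before.
Asked whether 'before' holds → Yes.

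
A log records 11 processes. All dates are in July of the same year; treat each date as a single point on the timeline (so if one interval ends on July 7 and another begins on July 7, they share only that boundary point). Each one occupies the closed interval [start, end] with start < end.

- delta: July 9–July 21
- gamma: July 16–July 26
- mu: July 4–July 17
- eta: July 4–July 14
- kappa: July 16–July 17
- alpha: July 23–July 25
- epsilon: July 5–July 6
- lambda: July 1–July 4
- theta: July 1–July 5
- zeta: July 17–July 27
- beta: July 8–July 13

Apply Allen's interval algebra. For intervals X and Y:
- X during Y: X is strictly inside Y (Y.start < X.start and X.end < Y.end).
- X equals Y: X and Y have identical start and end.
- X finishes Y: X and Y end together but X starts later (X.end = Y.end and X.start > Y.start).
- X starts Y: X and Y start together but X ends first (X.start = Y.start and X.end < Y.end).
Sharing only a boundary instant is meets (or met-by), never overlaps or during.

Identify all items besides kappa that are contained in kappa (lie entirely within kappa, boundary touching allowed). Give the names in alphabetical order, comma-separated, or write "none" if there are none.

none

Target kappa = [July 16, July 17].
alpha [July 23, July 25] → after → no.
beta [July 8, July 13] → before → no.
delta [July 9, July 21] → contains → no.
epsilon [July 5, July 6] → before → no.
eta [July 4, July 14] → before → no.
gamma [July 16, July 26] → started-by → no.
lambda [July 1, July 4] → before → no.
mu [July 4, July 17] → finished-by → no.
theta [July 1, July 5] → before → no.
zeta [July 17, July 27] → met-by → no.
Result: none.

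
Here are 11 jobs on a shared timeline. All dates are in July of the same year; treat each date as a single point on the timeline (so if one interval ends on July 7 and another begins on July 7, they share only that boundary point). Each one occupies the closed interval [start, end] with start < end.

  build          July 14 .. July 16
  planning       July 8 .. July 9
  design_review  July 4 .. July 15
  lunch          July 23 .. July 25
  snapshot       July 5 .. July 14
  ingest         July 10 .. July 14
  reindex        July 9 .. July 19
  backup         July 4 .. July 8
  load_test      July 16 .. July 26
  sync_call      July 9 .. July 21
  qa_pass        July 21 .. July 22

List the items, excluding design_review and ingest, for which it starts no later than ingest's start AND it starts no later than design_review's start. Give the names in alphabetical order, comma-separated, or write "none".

Conditions: its start is no later than ingest's start (X.start <= July 10) AND its start is no later than design_review's start (X.start <= July 4).
backup: start July 4 <= July 10? ✓; start July 4 <= July 4? ✓ → yes.
build: start July 14 <= July 10? ✗; start July 14 <= July 4? ✗ → no.
load_test: start July 16 <= July 10? ✗; start July 16 <= July 4? ✗ → no.
lunch: start July 23 <= July 10? ✗; start July 23 <= July 4? ✗ → no.
planning: start July 8 <= July 10? ✓; start July 8 <= July 4? ✗ → no.
qa_pass: start July 21 <= July 10? ✗; start July 21 <= July 4? ✗ → no.
reindex: start July 9 <= July 10? ✓; start July 9 <= July 4? ✗ → no.
snapshot: start July 5 <= July 10? ✓; start July 5 <= July 4? ✗ → no.
sync_call: start July 9 <= July 10? ✓; start July 9 <= July 4? ✗ → no.
Result: backup.

backup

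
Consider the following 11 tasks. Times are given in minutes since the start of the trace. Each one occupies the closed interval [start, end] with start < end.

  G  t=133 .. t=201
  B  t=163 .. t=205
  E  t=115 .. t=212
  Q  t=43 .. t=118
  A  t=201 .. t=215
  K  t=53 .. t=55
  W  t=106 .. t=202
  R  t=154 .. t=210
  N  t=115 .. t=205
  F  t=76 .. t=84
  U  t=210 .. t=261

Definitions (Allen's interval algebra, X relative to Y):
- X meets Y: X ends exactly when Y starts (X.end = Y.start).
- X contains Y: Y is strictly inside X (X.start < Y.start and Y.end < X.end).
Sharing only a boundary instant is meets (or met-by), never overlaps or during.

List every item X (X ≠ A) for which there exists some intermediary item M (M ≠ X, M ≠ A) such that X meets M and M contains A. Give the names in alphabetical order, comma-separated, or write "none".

none

Target A = [t=201, t=215].
Intermediaries M with M contains A: none.
Union: none.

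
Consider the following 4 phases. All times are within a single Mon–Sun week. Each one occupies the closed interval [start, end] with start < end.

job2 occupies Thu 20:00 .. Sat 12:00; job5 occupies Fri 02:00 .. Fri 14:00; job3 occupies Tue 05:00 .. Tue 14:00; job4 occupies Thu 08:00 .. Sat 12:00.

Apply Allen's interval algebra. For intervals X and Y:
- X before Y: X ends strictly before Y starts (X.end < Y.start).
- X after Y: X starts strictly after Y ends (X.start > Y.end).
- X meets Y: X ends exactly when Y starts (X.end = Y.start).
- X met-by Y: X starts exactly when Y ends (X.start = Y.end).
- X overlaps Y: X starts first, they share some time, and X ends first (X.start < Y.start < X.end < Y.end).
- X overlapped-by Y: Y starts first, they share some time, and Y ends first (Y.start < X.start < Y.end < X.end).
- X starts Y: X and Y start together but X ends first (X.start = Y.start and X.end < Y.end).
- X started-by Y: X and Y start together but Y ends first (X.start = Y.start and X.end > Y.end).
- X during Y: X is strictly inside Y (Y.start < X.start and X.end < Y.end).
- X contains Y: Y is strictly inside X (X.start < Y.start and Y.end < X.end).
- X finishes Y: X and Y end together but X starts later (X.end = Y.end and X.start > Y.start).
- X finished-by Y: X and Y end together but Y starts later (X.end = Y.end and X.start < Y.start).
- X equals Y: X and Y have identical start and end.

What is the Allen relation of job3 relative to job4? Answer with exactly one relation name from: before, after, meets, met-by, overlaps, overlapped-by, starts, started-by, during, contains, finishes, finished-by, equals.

job3 = [Tue 05:00, Tue 14:00]; job4 = [Thu 08:00, Sat 12:00].
Compare endpoints: job3.start < job4.start, job3.start < job4.end, job3.end < job4.start, job3.end < job4.end.
That pattern is 'before'.

before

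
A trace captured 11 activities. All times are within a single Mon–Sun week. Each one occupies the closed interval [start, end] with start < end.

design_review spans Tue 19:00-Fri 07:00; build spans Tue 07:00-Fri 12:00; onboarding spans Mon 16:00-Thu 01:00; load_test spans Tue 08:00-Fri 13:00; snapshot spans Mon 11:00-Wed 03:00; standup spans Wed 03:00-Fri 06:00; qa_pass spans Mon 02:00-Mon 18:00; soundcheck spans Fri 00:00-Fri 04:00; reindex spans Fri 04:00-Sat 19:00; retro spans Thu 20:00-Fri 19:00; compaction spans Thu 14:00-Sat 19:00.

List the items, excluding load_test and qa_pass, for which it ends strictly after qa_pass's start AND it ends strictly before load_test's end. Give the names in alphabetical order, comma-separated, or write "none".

build, design_review, onboarding, snapshot, soundcheck, standup

Conditions: its end is strictly after qa_pass's start (X.end > Mon 02:00) AND its end is strictly before load_test's end (X.end < Fri 13:00).
build: end Fri 12:00 > Mon 02:00? ✓; end Fri 12:00 < Fri 13:00? ✓ → yes.
compaction: end Sat 19:00 > Mon 02:00? ✓; end Sat 19:00 < Fri 13:00? ✗ → no.
design_review: end Fri 07:00 > Mon 02:00? ✓; end Fri 07:00 < Fri 13:00? ✓ → yes.
onboarding: end Thu 01:00 > Mon 02:00? ✓; end Thu 01:00 < Fri 13:00? ✓ → yes.
reindex: end Sat 19:00 > Mon 02:00? ✓; end Sat 19:00 < Fri 13:00? ✗ → no.
retro: end Fri 19:00 > Mon 02:00? ✓; end Fri 19:00 < Fri 13:00? ✗ → no.
snapshot: end Wed 03:00 > Mon 02:00? ✓; end Wed 03:00 < Fri 13:00? ✓ → yes.
soundcheck: end Fri 04:00 > Mon 02:00? ✓; end Fri 04:00 < Fri 13:00? ✓ → yes.
standup: end Fri 06:00 > Mon 02:00? ✓; end Fri 06:00 < Fri 13:00? ✓ → yes.
Result: build, design_review, onboarding, snapshot, soundcheck, standup.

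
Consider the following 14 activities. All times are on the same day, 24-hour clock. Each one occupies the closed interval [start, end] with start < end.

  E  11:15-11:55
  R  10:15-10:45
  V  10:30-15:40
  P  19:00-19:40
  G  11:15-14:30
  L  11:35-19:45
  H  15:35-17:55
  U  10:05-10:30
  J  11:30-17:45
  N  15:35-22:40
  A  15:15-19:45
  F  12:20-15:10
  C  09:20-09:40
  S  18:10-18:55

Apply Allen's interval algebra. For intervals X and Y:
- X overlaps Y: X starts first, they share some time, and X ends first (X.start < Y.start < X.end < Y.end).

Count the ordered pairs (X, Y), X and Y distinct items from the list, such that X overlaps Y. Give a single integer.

Checking all 182 ordered pairs for relation 'overlaps'; matching pairs in alphabetical order:
(A, N): A overlaps N ✓
(E, J): E overlaps J ✓
(E, L): E overlaps L ✓
(G, F): G overlaps F ✓
(G, J): G overlaps J ✓
(G, L): G overlaps L ✓
(J, A): J overlaps A ✓
(J, H): J overlaps H ✓
(J, L): J overlaps L ✓
(J, N): J overlaps N ✓
(L, N): L overlaps N ✓
(R, V): R overlaps V ✓
(U, R): U overlaps R ✓
(V, A): V overlaps A ✓
(V, H): V overlaps H ✓
(V, J): V overlaps J ✓
(V, L): V overlaps L ✓
(V, N): V overlaps N ✓
Count: 18.

18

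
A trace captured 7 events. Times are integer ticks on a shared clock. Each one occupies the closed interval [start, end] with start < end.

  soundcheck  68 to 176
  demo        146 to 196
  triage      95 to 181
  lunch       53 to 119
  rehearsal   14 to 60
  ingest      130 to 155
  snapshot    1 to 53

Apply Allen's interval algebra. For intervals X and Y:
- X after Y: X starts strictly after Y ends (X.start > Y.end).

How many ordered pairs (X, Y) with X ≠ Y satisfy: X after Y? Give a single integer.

Checking all 42 ordered pairs for relation 'after'; matching pairs in alphabetical order:
(demo, lunch): demo after lunch ✓
(demo, rehearsal): demo after rehearsal ✓
(demo, snapshot): demo after snapshot ✓
(ingest, lunch): ingest after lunch ✓
(ingest, rehearsal): ingest after rehearsal ✓
(ingest, snapshot): ingest after snapshot ✓
(soundcheck, rehearsal): soundcheck after rehearsal ✓
(soundcheck, snapshot): soundcheck after snapshot ✓
(triage, rehearsal): triage after rehearsal ✓
(triage, snapshot): triage after snapshot ✓
Count: 10.

10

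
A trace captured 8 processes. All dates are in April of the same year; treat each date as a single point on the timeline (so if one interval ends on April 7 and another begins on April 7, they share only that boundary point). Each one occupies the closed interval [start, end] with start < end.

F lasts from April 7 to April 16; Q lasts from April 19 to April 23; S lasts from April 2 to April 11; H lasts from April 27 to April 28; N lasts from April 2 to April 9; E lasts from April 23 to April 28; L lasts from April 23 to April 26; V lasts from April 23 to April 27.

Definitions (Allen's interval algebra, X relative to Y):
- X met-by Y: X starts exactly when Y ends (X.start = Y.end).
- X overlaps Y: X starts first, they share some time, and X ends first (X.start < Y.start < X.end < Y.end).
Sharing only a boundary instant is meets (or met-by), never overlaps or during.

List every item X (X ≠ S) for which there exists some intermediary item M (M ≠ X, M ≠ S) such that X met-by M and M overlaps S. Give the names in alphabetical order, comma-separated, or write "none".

none

Target S = [April 2, April 11].
Intermediaries M with M overlaps S: none.
Union: none.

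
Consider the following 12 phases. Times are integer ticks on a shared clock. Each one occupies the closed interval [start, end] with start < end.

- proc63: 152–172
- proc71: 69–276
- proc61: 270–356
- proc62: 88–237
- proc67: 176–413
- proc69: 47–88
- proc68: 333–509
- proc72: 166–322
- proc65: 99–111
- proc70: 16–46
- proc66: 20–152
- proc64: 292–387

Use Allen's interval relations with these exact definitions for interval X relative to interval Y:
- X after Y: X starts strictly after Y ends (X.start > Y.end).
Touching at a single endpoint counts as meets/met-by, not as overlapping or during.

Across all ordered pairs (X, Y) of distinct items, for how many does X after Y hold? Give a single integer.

38

Checking all 132 ordered pairs for relation 'after'; matching pairs in alphabetical order:
(proc61, proc62): proc61 after proc62 ✓
(proc61, proc63): proc61 after proc63 ✓
(proc61, proc65): proc61 after proc65 ✓
(proc61, proc66): proc61 after proc66 ✓
(proc61, proc69): proc61 after proc69 ✓
(proc61, proc70): proc61 after proc70 ✓
(proc62, proc70): proc62 after proc70 ✓
(proc63, proc65): proc63 after proc65 ✓
(proc63, proc69): proc63 after proc69 ✓
(proc63, proc70): proc63 after proc70 ✓
(proc64, proc62): proc64 after proc62 ✓
(proc64, proc63): proc64 after proc63 ✓
(proc64, proc65): proc64 after proc65 ✓
(proc64, proc66): proc64 after proc66 ✓
(proc64, proc69): proc64 after proc69 ✓
(proc64, proc70): proc64 after proc70 ✓
(proc64, proc71): proc64 after proc71 ✓
(proc65, proc69): proc65 after proc69 ✓
(proc65, proc70): proc65 after proc70 ✓
(proc67, proc63): proc67 after proc63 ✓
(proc67, proc65): proc67 after proc65 ✓
(proc67, proc66): proc67 after proc66 ✓
(proc67, proc69): proc67 after proc69 ✓
(proc67, proc70): proc67 after proc70 ✓
... plus 14 further pairs not listed.
Count: 38.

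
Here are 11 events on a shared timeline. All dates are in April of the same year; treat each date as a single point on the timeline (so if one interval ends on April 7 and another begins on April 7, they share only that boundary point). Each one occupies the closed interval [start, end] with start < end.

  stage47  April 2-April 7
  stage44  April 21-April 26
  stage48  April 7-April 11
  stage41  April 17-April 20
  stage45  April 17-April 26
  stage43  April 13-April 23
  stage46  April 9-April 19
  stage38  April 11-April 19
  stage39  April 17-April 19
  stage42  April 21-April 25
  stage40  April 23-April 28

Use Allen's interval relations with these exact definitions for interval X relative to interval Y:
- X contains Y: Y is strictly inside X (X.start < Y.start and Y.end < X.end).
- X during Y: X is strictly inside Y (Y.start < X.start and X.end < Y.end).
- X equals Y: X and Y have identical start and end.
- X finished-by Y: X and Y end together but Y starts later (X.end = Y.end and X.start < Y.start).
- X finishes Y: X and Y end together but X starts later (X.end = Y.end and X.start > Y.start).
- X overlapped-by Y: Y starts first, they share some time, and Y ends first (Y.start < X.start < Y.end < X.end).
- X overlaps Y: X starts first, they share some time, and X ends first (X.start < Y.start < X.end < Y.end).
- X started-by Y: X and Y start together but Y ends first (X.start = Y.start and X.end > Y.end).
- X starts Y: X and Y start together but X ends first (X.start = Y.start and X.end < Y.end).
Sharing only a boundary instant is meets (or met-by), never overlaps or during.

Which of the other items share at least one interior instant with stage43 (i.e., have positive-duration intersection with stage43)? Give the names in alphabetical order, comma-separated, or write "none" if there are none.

Target stage43 = [April 13, April 23].
stage38 [April 11, April 19] → overlaps → yes.
stage39 [April 17, April 19] → during → yes.
stage40 [April 23, April 28] → met-by → no.
stage41 [April 17, April 20] → during → yes.
stage42 [April 21, April 25] → overlapped-by → yes.
stage44 [April 21, April 26] → overlapped-by → yes.
stage45 [April 17, April 26] → overlapped-by → yes.
stage46 [April 9, April 19] → overlaps → yes.
stage47 [April 2, April 7] → before → no.
stage48 [April 7, April 11] → before → no.
Result: stage38, stage39, stage41, stage42, stage44, stage45, stage46.

stage38, stage39, stage41, stage42, stage44, stage45, stage46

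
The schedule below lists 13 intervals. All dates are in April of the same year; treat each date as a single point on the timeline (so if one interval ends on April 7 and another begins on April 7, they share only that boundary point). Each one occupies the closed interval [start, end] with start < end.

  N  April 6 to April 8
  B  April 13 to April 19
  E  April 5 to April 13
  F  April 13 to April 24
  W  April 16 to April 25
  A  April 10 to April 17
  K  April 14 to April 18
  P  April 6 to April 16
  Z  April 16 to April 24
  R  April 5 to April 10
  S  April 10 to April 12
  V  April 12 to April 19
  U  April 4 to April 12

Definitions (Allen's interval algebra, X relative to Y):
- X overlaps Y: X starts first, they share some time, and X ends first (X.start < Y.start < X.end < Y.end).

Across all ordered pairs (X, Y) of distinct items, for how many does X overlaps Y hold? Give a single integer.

Checking all 156 ordered pairs for relation 'overlaps'; matching pairs in alphabetical order:
(A, B): A overlaps B ✓
(A, F): A overlaps F ✓
(A, K): A overlaps K ✓
(A, V): A overlaps V ✓
(A, W): A overlaps W ✓
(A, Z): A overlaps Z ✓
(B, W): B overlaps W ✓
(B, Z): B overlaps Z ✓
(E, A): E overlaps A ✓
(E, P): E overlaps P ✓
(E, V): E overlaps V ✓
(F, W): F overlaps W ✓
(K, W): K overlaps W ✓
(K, Z): K overlaps Z ✓
(P, A): P overlaps A ✓
(P, B): P overlaps B ✓
(P, F): P overlaps F ✓
(P, K): P overlaps K ✓
(P, V): P overlaps V ✓
(R, P): R overlaps P ✓
(U, A): U overlaps A ✓
(U, E): U overlaps E ✓
(U, P): U overlaps P ✓
(V, F): V overlaps F ✓
... plus 2 further pairs not listed.
Count: 26.

26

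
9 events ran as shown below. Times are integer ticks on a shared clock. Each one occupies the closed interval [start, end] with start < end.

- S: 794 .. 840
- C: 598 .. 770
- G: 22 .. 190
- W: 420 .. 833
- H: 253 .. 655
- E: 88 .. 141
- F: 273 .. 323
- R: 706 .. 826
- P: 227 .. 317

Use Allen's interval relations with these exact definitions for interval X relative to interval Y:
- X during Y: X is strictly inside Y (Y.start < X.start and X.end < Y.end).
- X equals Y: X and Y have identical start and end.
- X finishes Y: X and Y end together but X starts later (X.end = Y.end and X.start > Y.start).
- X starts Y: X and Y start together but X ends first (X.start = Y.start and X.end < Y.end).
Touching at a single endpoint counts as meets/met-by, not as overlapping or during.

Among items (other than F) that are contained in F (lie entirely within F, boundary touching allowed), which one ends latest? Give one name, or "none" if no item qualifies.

Target F = [273, 323].
C [598, 770] → after → excluded.
E [88, 141] → before → excluded.
G [22, 190] → before → excluded.
H [253, 655] → contains → excluded.
P [227, 317] → overlaps → excluded.
R [706, 826] → after → excluded.
S [794, 840] → after → excluded.
W [420, 833] → after → excluded.
No candidates → none.

none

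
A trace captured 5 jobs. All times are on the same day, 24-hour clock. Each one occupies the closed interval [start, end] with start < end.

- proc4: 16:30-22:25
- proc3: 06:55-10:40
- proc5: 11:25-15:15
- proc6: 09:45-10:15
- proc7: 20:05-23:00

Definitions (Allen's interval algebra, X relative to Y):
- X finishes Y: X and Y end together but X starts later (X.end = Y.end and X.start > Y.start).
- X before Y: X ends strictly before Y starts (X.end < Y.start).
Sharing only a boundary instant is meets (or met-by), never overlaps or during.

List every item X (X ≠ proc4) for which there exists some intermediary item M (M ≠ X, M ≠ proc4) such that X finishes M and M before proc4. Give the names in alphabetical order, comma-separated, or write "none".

Target proc4 = [16:30, 22:25].
Intermediaries M with M before proc4: proc3, proc5, proc6.
Via proc3 — items with X finishes proc3: none.
Via proc5 — items with X finishes proc5: none.
Via proc6 — items with X finishes proc6: none.
Union: none.

none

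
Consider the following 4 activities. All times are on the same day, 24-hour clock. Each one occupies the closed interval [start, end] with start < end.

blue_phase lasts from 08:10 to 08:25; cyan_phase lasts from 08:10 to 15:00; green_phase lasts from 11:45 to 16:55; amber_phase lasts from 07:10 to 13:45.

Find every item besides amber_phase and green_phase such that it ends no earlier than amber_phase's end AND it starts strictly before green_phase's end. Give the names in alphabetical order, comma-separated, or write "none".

cyan_phase

Conditions: its end is no earlier than amber_phase's end (X.end >= 13:45) AND its start is strictly before green_phase's end (X.start < 16:55).
blue_phase: end 08:25 >= 13:45? ✗; start 08:10 < 16:55? ✓ → no.
cyan_phase: end 15:00 >= 13:45? ✓; start 08:10 < 16:55? ✓ → yes.
Result: cyan_phase.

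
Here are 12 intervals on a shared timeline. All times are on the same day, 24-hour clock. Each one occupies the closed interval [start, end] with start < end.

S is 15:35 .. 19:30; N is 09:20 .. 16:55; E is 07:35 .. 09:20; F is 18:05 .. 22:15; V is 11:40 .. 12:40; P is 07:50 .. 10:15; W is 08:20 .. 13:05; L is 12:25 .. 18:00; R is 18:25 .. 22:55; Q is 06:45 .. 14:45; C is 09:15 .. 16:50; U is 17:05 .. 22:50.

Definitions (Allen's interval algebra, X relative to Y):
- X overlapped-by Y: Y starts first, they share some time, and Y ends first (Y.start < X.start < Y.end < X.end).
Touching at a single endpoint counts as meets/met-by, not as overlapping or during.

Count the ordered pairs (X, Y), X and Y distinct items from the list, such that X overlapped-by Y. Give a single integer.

25

Checking all 132 ordered pairs for relation 'overlapped-by'; matching pairs in alphabetical order:
(C, E): C overlapped-by E ✓
(C, P): C overlapped-by P ✓
(C, Q): C overlapped-by Q ✓
(C, W): C overlapped-by W ✓
(F, S): F overlapped-by S ✓
(L, C): L overlapped-by C ✓
(L, N): L overlapped-by N ✓
(L, Q): L overlapped-by Q ✓
(L, V): L overlapped-by V ✓
(L, W): L overlapped-by W ✓
(N, C): N overlapped-by C ✓
(N, P): N overlapped-by P ✓
(N, Q): N overlapped-by Q ✓
(N, W): N overlapped-by W ✓
(P, E): P overlapped-by E ✓
(R, F): R overlapped-by F ✓
(R, S): R overlapped-by S ✓
(R, U): R overlapped-by U ✓
(S, C): S overlapped-by C ✓
(S, L): S overlapped-by L ✓
(S, N): S overlapped-by N ✓
(U, L): U overlapped-by L ✓
(U, S): U overlapped-by S ✓
(W, E): W overlapped-by E ✓
... plus 1 further pairs not listed.
Count: 25.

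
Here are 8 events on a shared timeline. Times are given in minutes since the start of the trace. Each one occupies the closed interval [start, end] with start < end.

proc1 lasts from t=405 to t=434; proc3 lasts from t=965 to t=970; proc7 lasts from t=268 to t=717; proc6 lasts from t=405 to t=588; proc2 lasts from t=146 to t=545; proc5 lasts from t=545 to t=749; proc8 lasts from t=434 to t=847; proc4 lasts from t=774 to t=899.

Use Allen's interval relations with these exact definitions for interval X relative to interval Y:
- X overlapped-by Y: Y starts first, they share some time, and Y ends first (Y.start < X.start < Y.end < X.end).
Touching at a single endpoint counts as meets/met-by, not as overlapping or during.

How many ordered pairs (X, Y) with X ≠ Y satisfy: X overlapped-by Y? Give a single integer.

8

Checking all 56 ordered pairs for relation 'overlapped-by'; matching pairs in alphabetical order:
(proc4, proc8): proc4 overlapped-by proc8 ✓
(proc5, proc6): proc5 overlapped-by proc6 ✓
(proc5, proc7): proc5 overlapped-by proc7 ✓
(proc6, proc2): proc6 overlapped-by proc2 ✓
(proc7, proc2): proc7 overlapped-by proc2 ✓
(proc8, proc2): proc8 overlapped-by proc2 ✓
(proc8, proc6): proc8 overlapped-by proc6 ✓
(proc8, proc7): proc8 overlapped-by proc7 ✓
Count: 8.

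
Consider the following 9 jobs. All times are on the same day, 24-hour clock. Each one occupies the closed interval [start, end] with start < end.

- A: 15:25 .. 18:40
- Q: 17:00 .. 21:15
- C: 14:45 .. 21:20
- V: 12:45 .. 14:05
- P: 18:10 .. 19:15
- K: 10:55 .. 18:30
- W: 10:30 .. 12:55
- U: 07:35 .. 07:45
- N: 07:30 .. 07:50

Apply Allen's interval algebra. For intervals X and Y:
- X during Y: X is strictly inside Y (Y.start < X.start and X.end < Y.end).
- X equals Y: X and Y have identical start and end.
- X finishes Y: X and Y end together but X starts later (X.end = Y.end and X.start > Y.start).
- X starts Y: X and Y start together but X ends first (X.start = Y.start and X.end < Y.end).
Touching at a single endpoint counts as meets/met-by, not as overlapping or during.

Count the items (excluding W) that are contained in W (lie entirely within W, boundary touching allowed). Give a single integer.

Target W = [10:30, 12:55].
A [15:25, 18:40] → after → no.
C [14:45, 21:20] → after → no.
K [10:55, 18:30] → overlapped-by → no.
N [07:30, 07:50] → before → no.
P [18:10, 19:15] → after → no.
Q [17:00, 21:15] → after → no.
U [07:35, 07:45] → before → no.
V [12:45, 14:05] → overlapped-by → no.
Total: 0.

0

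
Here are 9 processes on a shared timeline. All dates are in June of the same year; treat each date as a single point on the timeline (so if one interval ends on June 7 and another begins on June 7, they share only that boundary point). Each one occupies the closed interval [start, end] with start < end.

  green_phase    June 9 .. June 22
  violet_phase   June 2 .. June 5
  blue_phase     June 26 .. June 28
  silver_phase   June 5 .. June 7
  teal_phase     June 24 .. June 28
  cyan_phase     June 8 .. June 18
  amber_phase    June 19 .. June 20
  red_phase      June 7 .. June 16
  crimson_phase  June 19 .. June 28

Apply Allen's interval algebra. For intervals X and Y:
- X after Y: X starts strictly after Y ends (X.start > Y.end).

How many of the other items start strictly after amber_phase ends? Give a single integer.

2

Target amber_phase = [June 19, June 20].
blue_phase [June 26, June 28] → after → counts.
crimson_phase [June 19, June 28] → started-by → no.
cyan_phase [June 8, June 18] → before → no.
green_phase [June 9, June 22] → contains → no.
red_phase [June 7, June 16] → before → no.
silver_phase [June 5, June 7] → before → no.
teal_phase [June 24, June 28] → after → counts.
violet_phase [June 2, June 5] → before → no.
Total: 2.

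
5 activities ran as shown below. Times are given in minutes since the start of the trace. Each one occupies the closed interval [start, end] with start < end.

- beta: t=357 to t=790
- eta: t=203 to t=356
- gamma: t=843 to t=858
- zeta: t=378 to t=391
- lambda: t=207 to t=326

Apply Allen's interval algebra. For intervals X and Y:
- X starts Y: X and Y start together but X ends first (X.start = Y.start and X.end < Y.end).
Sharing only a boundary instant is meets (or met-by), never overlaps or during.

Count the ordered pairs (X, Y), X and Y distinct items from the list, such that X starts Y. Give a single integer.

0

Checking all 20 ordered pairs for relation 'starts'; matching pairs in alphabetical order:
No pair satisfies it.
Count: 0.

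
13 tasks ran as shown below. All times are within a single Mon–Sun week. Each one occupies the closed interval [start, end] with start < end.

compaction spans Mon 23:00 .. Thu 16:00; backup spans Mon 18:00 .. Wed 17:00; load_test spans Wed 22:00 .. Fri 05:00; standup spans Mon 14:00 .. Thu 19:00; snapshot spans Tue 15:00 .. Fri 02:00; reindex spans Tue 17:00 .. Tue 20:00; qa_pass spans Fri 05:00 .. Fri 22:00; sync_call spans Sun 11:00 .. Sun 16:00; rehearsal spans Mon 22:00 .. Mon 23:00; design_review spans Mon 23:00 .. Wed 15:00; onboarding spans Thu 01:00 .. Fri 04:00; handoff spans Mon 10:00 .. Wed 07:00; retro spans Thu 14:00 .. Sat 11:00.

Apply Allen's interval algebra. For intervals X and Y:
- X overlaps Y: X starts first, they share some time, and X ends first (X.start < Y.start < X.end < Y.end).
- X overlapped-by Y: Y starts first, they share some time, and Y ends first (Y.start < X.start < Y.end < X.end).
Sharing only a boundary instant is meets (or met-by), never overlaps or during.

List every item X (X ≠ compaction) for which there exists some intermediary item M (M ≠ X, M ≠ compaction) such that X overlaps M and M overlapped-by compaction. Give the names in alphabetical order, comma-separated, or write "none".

Target compaction = [Mon 23:00, Thu 16:00].
Intermediaries M with M overlapped-by compaction: load_test, onboarding, retro, snapshot.
Via load_test — items with X overlaps load_test: snapshot, standup.
Via onboarding — items with X overlaps onboarding: snapshot, standup.
Via retro — items with X overlaps retro: load_test, onboarding, snapshot, standup.
Via snapshot — items with X overlaps snapshot: backup, design_review, handoff, standup.
Union: backup, design_review, handoff, load_test, onboarding, snapshot, standup.

backup, design_review, handoff, load_test, onboarding, snapshot, standup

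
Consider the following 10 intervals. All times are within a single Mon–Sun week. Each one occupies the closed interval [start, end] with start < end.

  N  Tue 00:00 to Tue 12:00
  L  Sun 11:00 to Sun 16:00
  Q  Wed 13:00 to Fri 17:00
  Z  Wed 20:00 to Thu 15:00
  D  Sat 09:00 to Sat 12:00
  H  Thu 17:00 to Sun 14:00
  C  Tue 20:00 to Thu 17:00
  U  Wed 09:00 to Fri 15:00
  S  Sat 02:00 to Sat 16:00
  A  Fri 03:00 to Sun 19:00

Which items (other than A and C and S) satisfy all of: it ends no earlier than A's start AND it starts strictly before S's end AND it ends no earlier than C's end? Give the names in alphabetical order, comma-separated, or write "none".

D, H, Q, U

Conditions: its end is no earlier than A's start (X.end >= Fri 03:00) AND its start is strictly before S's end (X.start < Sat 16:00) AND its end is no earlier than C's end (X.end >= Thu 17:00).
D: end Sat 12:00 >= Fri 03:00? ✓; start Sat 09:00 < Sat 16:00? ✓; end Sat 12:00 >= Thu 17:00? ✓ → yes.
H: end Sun 14:00 >= Fri 03:00? ✓; start Thu 17:00 < Sat 16:00? ✓; end Sun 14:00 >= Thu 17:00? ✓ → yes.
L: end Sun 16:00 >= Fri 03:00? ✓; start Sun 11:00 < Sat 16:00? ✗; end Sun 16:00 >= Thu 17:00? ✓ → no.
N: end Tue 12:00 >= Fri 03:00? ✗; start Tue 00:00 < Sat 16:00? ✓; end Tue 12:00 >= Thu 17:00? ✗ → no.
Q: end Fri 17:00 >= Fri 03:00? ✓; start Wed 13:00 < Sat 16:00? ✓; end Fri 17:00 >= Thu 17:00? ✓ → yes.
U: end Fri 15:00 >= Fri 03:00? ✓; start Wed 09:00 < Sat 16:00? ✓; end Fri 15:00 >= Thu 17:00? ✓ → yes.
Z: end Thu 15:00 >= Fri 03:00? ✗; start Wed 20:00 < Sat 16:00? ✓; end Thu 15:00 >= Thu 17:00? ✗ → no.
Result: D, H, Q, U.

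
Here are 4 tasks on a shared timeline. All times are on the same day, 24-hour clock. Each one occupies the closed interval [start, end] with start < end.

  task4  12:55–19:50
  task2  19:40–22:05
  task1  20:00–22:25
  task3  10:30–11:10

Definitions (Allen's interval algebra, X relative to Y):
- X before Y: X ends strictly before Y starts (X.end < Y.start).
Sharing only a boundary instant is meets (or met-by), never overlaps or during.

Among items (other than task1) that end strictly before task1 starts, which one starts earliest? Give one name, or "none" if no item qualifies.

Target task1 = [20:00, 22:25].
task2 [19:40, 22:05] → overlaps → excluded.
task3 [10:30, 11:10] → before → candidate.
task4 [12:55, 19:50] → before → candidate.
Among candidates, earliest start is 10:30 → task3.

task3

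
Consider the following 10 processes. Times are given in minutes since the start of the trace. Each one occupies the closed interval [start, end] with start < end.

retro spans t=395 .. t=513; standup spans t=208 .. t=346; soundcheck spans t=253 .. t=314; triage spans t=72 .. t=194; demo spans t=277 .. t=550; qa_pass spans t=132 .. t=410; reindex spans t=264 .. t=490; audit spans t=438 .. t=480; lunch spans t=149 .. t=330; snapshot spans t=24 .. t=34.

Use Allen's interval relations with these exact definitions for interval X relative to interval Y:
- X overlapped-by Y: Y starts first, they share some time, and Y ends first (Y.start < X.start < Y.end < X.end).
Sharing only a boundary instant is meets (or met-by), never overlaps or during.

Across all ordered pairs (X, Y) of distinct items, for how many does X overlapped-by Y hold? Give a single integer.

14

Checking all 90 ordered pairs for relation 'overlapped-by'; matching pairs in alphabetical order:
(demo, lunch): demo overlapped-by lunch ✓
(demo, qa_pass): demo overlapped-by qa_pass ✓
(demo, reindex): demo overlapped-by reindex ✓
(demo, soundcheck): demo overlapped-by soundcheck ✓
(demo, standup): demo overlapped-by standup ✓
(lunch, triage): lunch overlapped-by triage ✓
(qa_pass, triage): qa_pass overlapped-by triage ✓
(reindex, lunch): reindex overlapped-by lunch ✓
(reindex, qa_pass): reindex overlapped-by qa_pass ✓
(reindex, soundcheck): reindex overlapped-by soundcheck ✓
(reindex, standup): reindex overlapped-by standup ✓
(retro, qa_pass): retro overlapped-by qa_pass ✓
(retro, reindex): retro overlapped-by reindex ✓
(standup, lunch): standup overlapped-by lunch ✓
Count: 14.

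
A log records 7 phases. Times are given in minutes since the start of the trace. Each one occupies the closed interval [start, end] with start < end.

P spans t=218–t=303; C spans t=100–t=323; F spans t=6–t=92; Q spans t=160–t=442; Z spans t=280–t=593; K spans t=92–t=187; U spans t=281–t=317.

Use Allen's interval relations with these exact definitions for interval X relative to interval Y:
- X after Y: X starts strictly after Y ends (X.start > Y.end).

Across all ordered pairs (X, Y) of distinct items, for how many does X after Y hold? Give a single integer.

8

Checking all 42 ordered pairs for relation 'after'; matching pairs in alphabetical order:
(C, F): C after F ✓
(P, F): P after F ✓
(P, K): P after K ✓
(Q, F): Q after F ✓
(U, F): U after F ✓
(U, K): U after K ✓
(Z, F): Z after F ✓
(Z, K): Z after K ✓
Count: 8.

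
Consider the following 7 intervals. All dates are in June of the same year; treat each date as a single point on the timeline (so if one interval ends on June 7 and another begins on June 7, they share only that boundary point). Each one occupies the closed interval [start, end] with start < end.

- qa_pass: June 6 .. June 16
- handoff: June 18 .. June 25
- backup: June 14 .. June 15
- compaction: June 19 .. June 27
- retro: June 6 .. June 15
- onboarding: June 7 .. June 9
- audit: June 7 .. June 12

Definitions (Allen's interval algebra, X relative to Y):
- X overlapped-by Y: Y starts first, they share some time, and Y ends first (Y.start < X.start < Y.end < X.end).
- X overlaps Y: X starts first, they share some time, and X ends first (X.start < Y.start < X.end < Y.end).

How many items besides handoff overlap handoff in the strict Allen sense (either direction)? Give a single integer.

Target handoff = [June 18, June 25].
audit [June 7, June 12] → before → no.
backup [June 14, June 15] → before → no.
compaction [June 19, June 27] → overlapped-by → counts.
onboarding [June 7, June 9] → before → no.
qa_pass [June 6, June 16] → before → no.
retro [June 6, June 15] → before → no.
Total: 1.

1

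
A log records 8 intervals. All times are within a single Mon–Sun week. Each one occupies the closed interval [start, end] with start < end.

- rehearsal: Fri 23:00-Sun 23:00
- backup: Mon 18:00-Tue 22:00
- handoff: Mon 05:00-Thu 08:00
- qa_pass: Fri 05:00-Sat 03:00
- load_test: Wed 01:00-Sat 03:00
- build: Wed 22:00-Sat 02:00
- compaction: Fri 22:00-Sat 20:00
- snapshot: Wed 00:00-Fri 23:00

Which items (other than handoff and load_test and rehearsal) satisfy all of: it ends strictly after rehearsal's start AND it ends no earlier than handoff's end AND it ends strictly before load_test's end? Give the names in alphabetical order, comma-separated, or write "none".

build

Conditions: its end is strictly after rehearsal's start (X.end > Fri 23:00) AND its end is no earlier than handoff's end (X.end >= Thu 08:00) AND its end is strictly before load_test's end (X.end < Sat 03:00).
backup: end Tue 22:00 > Fri 23:00? ✗; end Tue 22:00 >= Thu 08:00? ✗; end Tue 22:00 < Sat 03:00? ✓ → no.
build: end Sat 02:00 > Fri 23:00? ✓; end Sat 02:00 >= Thu 08:00? ✓; end Sat 02:00 < Sat 03:00? ✓ → yes.
compaction: end Sat 20:00 > Fri 23:00? ✓; end Sat 20:00 >= Thu 08:00? ✓; end Sat 20:00 < Sat 03:00? ✗ → no.
qa_pass: end Sat 03:00 > Fri 23:00? ✓; end Sat 03:00 >= Thu 08:00? ✓; end Sat 03:00 < Sat 03:00? ✗ → no.
snapshot: end Fri 23:00 > Fri 23:00? ✗; end Fri 23:00 >= Thu 08:00? ✓; end Fri 23:00 < Sat 03:00? ✓ → no.
Result: build.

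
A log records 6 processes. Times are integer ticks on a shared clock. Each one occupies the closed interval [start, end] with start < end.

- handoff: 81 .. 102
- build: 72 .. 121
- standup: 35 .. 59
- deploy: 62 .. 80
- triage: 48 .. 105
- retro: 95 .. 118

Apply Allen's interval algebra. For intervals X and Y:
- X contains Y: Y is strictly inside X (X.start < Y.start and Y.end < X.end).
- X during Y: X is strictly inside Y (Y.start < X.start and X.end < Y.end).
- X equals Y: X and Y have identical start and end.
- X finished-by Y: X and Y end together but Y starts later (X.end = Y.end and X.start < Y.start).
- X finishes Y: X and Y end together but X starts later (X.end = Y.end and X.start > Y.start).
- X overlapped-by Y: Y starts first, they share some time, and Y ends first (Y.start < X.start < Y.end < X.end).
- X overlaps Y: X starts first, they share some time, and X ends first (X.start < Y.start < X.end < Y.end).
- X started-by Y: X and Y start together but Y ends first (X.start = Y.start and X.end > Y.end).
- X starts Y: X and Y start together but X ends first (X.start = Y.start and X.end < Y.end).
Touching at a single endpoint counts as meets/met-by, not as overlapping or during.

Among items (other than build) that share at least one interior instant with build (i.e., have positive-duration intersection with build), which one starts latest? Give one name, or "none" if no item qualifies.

Target build = [72, 121].
deploy [62, 80] → overlaps → candidate.
handoff [81, 102] → during → candidate.
retro [95, 118] → during → candidate.
standup [35, 59] → before → excluded.
triage [48, 105] → overlaps → candidate.
Among candidates, latest start is 95 → retro.

retro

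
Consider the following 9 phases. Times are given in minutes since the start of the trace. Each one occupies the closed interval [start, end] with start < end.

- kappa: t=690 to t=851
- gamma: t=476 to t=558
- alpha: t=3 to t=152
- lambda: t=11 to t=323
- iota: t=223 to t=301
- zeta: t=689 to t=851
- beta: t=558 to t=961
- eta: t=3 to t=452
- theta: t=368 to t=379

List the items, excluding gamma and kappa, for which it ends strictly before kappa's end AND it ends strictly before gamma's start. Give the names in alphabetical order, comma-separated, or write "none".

Conditions: its end is strictly before kappa's end (X.end < t=851) AND its end is strictly before gamma's start (X.end < t=476).
alpha: end t=152 < t=851? ✓; end t=152 < t=476? ✓ → yes.
beta: end t=961 < t=851? ✗; end t=961 < t=476? ✗ → no.
eta: end t=452 < t=851? ✓; end t=452 < t=476? ✓ → yes.
iota: end t=301 < t=851? ✓; end t=301 < t=476? ✓ → yes.
lambda: end t=323 < t=851? ✓; end t=323 < t=476? ✓ → yes.
theta: end t=379 < t=851? ✓; end t=379 < t=476? ✓ → yes.
zeta: end t=851 < t=851? ✗; end t=851 < t=476? ✗ → no.
Result: alpha, eta, iota, lambda, theta.

alpha, eta, iota, lambda, theta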